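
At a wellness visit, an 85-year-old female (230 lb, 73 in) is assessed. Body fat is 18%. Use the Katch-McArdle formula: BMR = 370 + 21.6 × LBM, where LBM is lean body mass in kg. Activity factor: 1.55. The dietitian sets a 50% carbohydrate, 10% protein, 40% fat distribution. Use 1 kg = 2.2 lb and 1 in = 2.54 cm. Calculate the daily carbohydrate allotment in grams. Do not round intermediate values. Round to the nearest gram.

430 g/day

Convert to metric: weight = 230 ÷ 2.2 = 104.5455 kg; height = 73 × 2.54 = 185.42 cm.
LBM = 104.5455 × (1 − 0.18) = 85.7273 kg. Katch-McArdle: BMR = 370 + 21.6 × 85.7273 = 2221.7091 kcal/day.
TEE = 2221.7091 × 1.55 = 3443.6491 kcal/day.
Carbohydrate energy = 50% × 3443.6491 = 1721.8245 kcal.
Carbohydrate = 1721.8245 ÷ 4 kcal/g = 430.4561 g.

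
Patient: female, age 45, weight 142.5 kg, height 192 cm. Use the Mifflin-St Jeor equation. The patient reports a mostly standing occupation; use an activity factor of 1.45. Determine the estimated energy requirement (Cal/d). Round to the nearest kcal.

3247 Cal/d

Mifflin-St Jeor (female): BMR = 10(142.5) + 6.25(192) − 5(45) − 161 = 1425 + 1200 − 225 − 161 = 2239 kcal/day.
TEE = BMR × activity factor = 2239 × 1.45 = 3246.55 kcal/day.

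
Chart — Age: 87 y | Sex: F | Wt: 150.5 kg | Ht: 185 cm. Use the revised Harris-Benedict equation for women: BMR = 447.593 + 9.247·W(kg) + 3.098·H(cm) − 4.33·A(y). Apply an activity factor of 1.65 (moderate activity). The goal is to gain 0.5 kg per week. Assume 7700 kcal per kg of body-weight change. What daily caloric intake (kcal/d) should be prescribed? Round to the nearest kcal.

3909 kcal/d

Harris-Benedict: BMR = 447.593 + 9.247(150.5) + 3.098(185) − 4.33(87) = 2035.6865 kcal/day.
TEE = 2035.6865 × 1.65 = 3358.8827 kcal/day.
Required daily surplus = 0.5 × 7700 ÷ 7 = 550 kcal/day.
Target intake = 3358.8827 + 550 = 3908.8827 kcal/day.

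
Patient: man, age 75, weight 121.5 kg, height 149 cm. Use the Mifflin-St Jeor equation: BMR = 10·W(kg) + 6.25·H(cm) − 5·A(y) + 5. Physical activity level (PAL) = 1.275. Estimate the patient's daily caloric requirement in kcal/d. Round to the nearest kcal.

Mifflin-St Jeor (male): BMR = 10(121.5) + 6.25(149) − 5(75) + 5 = 1215 + 931.25 − 375 + 5 = 1776.25 kcal/day.
TEE = BMR × activity factor = 1776.25 × 1.275 = 2264.7188 kcal/day.

2265 kcal/d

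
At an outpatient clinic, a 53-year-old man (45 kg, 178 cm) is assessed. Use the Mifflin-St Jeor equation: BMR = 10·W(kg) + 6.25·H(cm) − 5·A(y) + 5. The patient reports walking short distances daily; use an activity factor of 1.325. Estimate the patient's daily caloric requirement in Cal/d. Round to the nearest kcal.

1726 Cal/d

Mifflin-St Jeor (male): BMR = 10(45) + 6.25(178) − 5(53) + 5 = 450 + 1112.5 − 265 + 5 = 1302.5 kcal/day.
TEE = BMR × activity factor = 1302.5 × 1.325 = 1725.8125 kcal/day.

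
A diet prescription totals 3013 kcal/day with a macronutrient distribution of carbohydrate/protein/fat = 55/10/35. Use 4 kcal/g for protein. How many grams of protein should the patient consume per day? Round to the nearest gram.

Protein energy = 10% × 3013 = 301.3 kcal.
At 4 kcal/g: 301.3 ÷ 4 = 75.325 g.

75 g/day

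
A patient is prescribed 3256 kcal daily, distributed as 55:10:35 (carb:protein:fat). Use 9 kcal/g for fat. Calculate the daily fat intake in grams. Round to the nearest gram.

127 g/day

Fat energy = 35% × 3256 = 1139.6 kcal.
At 9 kcal/g: 1139.6 ÷ 9 = 126.6222 g.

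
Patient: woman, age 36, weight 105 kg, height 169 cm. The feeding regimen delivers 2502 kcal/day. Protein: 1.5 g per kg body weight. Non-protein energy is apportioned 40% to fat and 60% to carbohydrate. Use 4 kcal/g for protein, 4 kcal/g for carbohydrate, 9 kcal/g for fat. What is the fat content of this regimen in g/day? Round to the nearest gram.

Protein = 1.5 × 105 = 157.5 g → 157.5 × 4 = 630 kcal.
Non-protein calories = 2502 − 630 = 1872 kcal.
Fat: 40% × 1872 = 748.8 kcal; carbohydrate: 1123.2 kcal.
Fat: 748.8 kcal ÷ 9 kcal/g = 83.2 g.

83 g/day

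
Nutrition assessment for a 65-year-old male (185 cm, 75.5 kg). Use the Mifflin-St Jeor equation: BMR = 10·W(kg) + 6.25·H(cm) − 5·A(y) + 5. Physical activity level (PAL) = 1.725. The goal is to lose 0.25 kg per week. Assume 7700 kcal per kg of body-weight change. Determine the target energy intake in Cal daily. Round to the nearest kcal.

Mifflin-St Jeor (male): BMR = 10(75.5) + 6.25(185) − 5(65) + 5 = 755 + 1156.25 − 325 + 5 = 1591.25 kcal/day.
TEE = 1591.25 × 1.725 = 2744.9063 kcal/day.
Required daily deficit = 0.25 × 7700 ÷ 7 = 275 kcal/day.
Target intake = 2744.9063 − 275 = 2469.9063 kcal/day.

2470 Cal daily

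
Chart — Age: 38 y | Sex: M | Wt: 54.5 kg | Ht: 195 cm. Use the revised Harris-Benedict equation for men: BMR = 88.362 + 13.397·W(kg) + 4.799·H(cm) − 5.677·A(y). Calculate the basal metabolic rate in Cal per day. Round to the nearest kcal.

Harris-Benedict: BMR = 88.362 + 13.397(54.5) + 4.799(195) − 5.677(38) = 1538.5775 kcal/day.

1539 Cal per day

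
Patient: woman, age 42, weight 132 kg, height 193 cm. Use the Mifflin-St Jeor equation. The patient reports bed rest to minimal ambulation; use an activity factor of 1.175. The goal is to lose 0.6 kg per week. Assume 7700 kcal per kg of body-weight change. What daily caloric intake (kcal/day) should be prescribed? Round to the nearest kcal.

Mifflin-St Jeor (female): BMR = 10(132) + 6.25(193) − 5(42) − 161 = 1320 + 1206.25 − 210 − 161 = 2155.25 kcal/day.
TEE = 2155.25 × 1.175 = 2532.4188 kcal/day.
Required daily deficit = 0.6 × 7700 ÷ 7 = 660 kcal/day.
Target intake = 2532.4188 − 660 = 1872.4188 kcal/day.

1872 kcal/day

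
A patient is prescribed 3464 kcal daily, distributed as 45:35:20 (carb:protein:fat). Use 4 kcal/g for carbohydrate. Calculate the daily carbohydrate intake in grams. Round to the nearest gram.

Carbohydrate energy = 45% × 3464 = 1558.8 kcal.
At 4 kcal/g: 1558.8 ÷ 4 = 389.7 g.

390 g/day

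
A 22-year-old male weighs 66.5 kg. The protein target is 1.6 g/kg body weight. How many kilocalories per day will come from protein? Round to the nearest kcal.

Protein = 1.6 g/kg × 66.5 kg = 106.4 g/day.
Protein energy = 106.4 g × 4 kcal/g = 425.6 kcal/day.

426 kcal/day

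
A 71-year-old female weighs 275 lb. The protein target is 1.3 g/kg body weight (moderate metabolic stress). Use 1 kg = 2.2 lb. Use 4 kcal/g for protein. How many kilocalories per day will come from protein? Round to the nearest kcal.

Weight in kg = 275 ÷ 2.2 = 125 kg.
Protein = 1.3 g/kg × 125 kg = 162.5 g/day.
Protein energy = 162.5 g × 4 kcal/g = 650 kcal/day.

650 kcal/day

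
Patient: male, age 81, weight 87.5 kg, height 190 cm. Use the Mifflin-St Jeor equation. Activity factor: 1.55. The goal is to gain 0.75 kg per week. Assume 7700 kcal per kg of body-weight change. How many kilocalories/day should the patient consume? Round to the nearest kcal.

3402 kilocalories/day

Mifflin-St Jeor (male): BMR = 10(87.5) + 6.25(190) − 5(81) + 5 = 875 + 1187.5 − 405 + 5 = 1662.5 kcal/day.
TEE = 1662.5 × 1.55 = 2576.875 kcal/day.
Required daily surplus = 0.75 × 7700 ÷ 7 = 825 kcal/day.
Target intake = 2576.875 + 825 = 3401.875 kcal/day.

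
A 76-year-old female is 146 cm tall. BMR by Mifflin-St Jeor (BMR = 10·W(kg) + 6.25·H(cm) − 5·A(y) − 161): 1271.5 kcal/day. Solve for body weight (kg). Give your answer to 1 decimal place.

1271.5 = 10·W + 6.25(146) − 5(76) − 161
10·W = 1271.5 − 371.5 = 900, so W = 90 kg.

90.0 kg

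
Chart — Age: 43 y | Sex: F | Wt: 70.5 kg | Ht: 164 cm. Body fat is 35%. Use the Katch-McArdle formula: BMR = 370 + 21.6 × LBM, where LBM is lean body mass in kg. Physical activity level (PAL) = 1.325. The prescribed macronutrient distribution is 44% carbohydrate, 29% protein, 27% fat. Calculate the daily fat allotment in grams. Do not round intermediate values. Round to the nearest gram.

LBM = 70.5 × (1 − 0.35) = 45.825 kg. Katch-McArdle: BMR = 370 + 21.6 × 45.825 = 1359.82 kcal/day.
TEE = 1359.82 × 1.325 = 1801.7615 kcal/day.
Fat energy = 27% × 1801.7615 = 486.4756 kcal.
Fat = 486.4756 ÷ 9 kcal/g = 54.0528 g.

54 g/day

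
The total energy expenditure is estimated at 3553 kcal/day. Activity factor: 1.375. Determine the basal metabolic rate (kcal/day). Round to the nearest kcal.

BMR = TEE ÷ activity factor = 3553 ÷ 1.375 = 2584 kcal/day.

2584 kcal/day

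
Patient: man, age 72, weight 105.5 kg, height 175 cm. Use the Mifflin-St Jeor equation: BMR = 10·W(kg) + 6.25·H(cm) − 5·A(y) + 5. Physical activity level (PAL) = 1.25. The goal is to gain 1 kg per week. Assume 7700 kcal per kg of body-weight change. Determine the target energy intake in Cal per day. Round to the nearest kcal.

3342 Cal per day

Mifflin-St Jeor (male): BMR = 10(105.5) + 6.25(175) − 5(72) + 5 = 1055 + 1093.75 − 360 + 5 = 1793.75 kcal/day.
TEE = 1793.75 × 1.25 = 2242.1875 kcal/day.
Required daily surplus = 1 × 7700 ÷ 7 = 1100 kcal/day.
Target intake = 2242.1875 + 1100 = 3342.1875 kcal/day.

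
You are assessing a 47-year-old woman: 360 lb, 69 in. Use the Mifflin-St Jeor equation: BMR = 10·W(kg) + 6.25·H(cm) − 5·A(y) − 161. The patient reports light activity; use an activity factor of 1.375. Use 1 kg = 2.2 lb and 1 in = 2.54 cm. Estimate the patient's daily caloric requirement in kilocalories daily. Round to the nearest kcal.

Convert to metric: weight = 360 ÷ 2.2 = 163.6364 kg; height = 69 × 2.54 = 175.26 cm.
Mifflin-St Jeor (female): BMR = 10(163.6364) + 6.25(175.26) − 5(47) − 161 = 1636.3636 + 1095.375 − 235 − 161 = 2335.7386 kcal/day.
TEE = BMR × activity factor = 2335.7386 × 1.375 = 3211.6406 kcal/day.

3212 kilocalories daily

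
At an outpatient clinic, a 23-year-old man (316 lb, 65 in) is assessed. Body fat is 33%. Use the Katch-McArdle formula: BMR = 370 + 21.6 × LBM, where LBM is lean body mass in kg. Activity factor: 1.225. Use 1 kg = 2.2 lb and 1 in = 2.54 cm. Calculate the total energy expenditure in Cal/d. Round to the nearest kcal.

3000 Cal/d

Convert to metric: weight = 316 ÷ 2.2 = 143.6364 kg; height = 65 × 2.54 = 165.1 cm.
LBM = 143.6364 × (1 − 0.33) = 96.2364 kg. Katch-McArdle: BMR = 370 + 21.6 × 96.2364 = 2448.7055 kcal/day.
TEE = BMR × activity factor = 2448.7055 × 1.225 = 2999.6642 kcal/day.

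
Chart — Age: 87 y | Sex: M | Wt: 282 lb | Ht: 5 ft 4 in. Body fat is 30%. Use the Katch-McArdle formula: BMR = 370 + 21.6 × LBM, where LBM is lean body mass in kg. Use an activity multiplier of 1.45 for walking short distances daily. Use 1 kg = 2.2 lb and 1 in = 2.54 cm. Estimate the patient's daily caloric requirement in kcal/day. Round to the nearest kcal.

Convert to metric: weight = 282 ÷ 2.2 = 128.1818 kg; height = (5×12 + 4) × 2.54 = 64 × 2.54 = 162.56 cm.
LBM = 128.1818 × (1 − 0.3) = 89.7273 kg. Katch-McArdle: BMR = 370 + 21.6 × 89.7273 = 2308.1091 kcal/day.
TEE = BMR × activity factor = 2308.1091 × 1.45 = 3346.7582 kcal/day.

3347 kcal/day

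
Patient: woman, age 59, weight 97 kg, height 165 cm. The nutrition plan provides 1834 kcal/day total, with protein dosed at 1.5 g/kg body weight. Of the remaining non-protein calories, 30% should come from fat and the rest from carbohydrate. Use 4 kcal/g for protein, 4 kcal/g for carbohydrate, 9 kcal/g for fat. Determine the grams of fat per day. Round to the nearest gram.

Protein = 1.5 × 97 = 145.5 g → 145.5 × 4 = 582 kcal.
Non-protein calories = 1834 − 582 = 1252 kcal.
Fat: 30% × 1252 = 375.6 kcal; carbohydrate: 876.4 kcal.
Fat: 375.6 kcal ÷ 9 kcal/g = 41.7333 g.

42 g/day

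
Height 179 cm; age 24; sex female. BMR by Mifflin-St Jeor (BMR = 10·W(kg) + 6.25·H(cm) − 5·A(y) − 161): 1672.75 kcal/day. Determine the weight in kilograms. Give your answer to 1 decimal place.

1672.75 = 10·W + 6.25(179) − 5(24) − 161
10·W = 1672.75 − 837.75 = 835, so W = 83.5 kg.

83.5 kg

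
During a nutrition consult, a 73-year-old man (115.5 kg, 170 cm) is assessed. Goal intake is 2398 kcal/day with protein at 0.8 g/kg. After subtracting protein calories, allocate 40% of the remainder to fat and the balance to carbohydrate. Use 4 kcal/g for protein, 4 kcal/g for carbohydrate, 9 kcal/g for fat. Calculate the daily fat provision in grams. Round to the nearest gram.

Protein = 0.8 × 115.5 = 92.4 g → 92.4 × 4 = 369.6 kcal.
Non-protein calories = 2398 − 369.6 = 2028.4 kcal.
Fat: 40% × 2028.4 = 811.36 kcal; carbohydrate: 1217.04 kcal.
Fat: 811.36 kcal ÷ 9 kcal/g = 90.1511 g.

90 g/day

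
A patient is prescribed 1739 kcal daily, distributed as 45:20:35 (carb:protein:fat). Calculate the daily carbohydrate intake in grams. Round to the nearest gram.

196 g/day

Carbohydrate energy = 45% × 1739 = 782.55 kcal.
At 4 kcal/g: 782.55 ÷ 4 = 195.6375 g.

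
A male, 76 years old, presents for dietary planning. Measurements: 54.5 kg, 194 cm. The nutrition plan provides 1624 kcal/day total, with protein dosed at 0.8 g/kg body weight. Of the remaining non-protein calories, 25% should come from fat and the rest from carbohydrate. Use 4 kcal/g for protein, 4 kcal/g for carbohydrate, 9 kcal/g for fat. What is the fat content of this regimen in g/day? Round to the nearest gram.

Protein = 0.8 × 54.5 = 43.6 g → 43.6 × 4 = 174.4 kcal.
Non-protein calories = 1624 − 174.4 = 1449.6 kcal.
Fat: 25% × 1449.6 = 362.4 kcal; carbohydrate: 1087.2 kcal.
Fat: 362.4 kcal ÷ 9 kcal/g = 40.2667 g.

40 g/day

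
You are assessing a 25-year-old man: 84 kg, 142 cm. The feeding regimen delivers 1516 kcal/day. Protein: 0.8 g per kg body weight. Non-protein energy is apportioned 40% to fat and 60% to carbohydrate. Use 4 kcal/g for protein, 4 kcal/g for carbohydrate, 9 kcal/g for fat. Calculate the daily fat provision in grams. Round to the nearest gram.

55 g/day

Protein = 0.8 × 84 = 67.2 g → 67.2 × 4 = 268.8 kcal.
Non-protein calories = 1516 − 268.8 = 1247.2 kcal.
Fat: 40% × 1247.2 = 498.88 kcal; carbohydrate: 748.32 kcal.
Fat: 498.88 kcal ÷ 9 kcal/g = 55.4311 g.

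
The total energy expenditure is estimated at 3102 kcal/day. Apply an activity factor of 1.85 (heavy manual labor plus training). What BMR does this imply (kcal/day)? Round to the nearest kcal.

BMR = TEE ÷ activity factor = 3102 ÷ 1.85 = 1676.7568 kcal/day.

1677 kcal/day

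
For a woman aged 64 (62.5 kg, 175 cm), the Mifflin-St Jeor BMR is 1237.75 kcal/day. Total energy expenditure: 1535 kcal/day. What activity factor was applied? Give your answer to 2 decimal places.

1.24

Activity factor = TEE ÷ BMR = 1535 ÷ 1237.75 = 1.24.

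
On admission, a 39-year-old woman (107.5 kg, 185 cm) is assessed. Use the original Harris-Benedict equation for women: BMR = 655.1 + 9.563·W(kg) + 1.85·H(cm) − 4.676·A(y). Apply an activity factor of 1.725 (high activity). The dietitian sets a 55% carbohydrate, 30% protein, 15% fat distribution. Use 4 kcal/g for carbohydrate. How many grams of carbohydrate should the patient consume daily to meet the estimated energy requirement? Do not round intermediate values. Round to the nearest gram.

437 g/day

Harris-Benedict: BMR = 655.1 + 9.563(107.5) + 1.85(185) − 4.676(39) = 1843.0085 kcal/day.
TEE = 1843.0085 × 1.725 = 3179.1897 kcal/day.
Carbohydrate energy = 55% × 3179.1897 = 1748.5543 kcal.
Carbohydrate = 1748.5543 ÷ 4 kcal/g = 437.1386 g.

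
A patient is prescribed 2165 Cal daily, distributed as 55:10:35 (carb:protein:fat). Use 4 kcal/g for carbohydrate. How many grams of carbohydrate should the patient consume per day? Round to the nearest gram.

298 g/day

Carbohydrate energy = 55% × 2165 = 1190.75 kcal.
At 4 kcal/g: 1190.75 ÷ 4 = 297.6875 g.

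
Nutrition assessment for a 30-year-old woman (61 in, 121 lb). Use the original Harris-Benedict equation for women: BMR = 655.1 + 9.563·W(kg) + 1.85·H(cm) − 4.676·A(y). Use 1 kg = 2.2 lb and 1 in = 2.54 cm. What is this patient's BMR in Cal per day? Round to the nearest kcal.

Convert to metric: weight = 121 ÷ 2.2 = 55 kg; height = 61 × 2.54 = 154.94 cm.
Harris-Benedict: BMR = 655.1 + 9.563(55) + 1.85(154.94) − 4.676(30) = 1327.424 kcal/day.

1327 Cal per day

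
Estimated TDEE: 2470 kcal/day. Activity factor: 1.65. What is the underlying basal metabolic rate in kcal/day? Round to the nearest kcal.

BMR = TEE ÷ activity factor = 2470 ÷ 1.65 = 1496.9697 kcal/day.

1497 kcal/day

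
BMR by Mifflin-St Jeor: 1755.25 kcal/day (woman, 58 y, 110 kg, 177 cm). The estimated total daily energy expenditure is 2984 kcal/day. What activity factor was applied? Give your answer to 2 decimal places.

Activity factor = TEE ÷ BMR = 2984 ÷ 1755.25 = 1.7.

1.70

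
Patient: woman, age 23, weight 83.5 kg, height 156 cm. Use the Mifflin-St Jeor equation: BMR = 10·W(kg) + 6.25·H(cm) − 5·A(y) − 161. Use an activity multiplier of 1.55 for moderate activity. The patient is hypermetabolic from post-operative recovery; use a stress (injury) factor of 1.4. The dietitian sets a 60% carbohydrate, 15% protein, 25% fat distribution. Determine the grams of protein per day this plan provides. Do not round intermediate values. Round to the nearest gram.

Mifflin-St Jeor (female): BMR = 10(83.5) + 6.25(156) − 5(23) − 161 = 835 + 975 − 115 − 161 = 1534 kcal/day.
TEE = 1534 × 1.55 = 2377.7 kcal/day.
With stress factor 1.4: 2377.7 × 1.4 = 3328.78 kcal/day.
Protein energy = 15% × 3328.78 = 499.317 kcal.
Protein = 499.317 ÷ 4 kcal/g = 124.8293 g.

125 g/day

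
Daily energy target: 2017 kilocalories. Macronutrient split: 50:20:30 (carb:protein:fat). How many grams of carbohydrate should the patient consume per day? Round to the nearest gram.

Carbohydrate energy = 50% × 2017 = 1008.5 kcal.
At 4 kcal/g: 1008.5 ÷ 4 = 252.125 g.

252 g/day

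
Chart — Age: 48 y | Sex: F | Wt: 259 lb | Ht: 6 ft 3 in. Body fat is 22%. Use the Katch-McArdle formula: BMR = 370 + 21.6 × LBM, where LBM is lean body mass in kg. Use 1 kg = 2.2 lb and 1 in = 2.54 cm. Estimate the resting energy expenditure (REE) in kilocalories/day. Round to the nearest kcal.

2353 kilocalories/day

Convert to metric: weight = 259 ÷ 2.2 = 117.7273 kg; height = (6×12 + 3) × 2.54 = 75 × 2.54 = 190.5 cm.
LBM = 117.7273 × (1 − 0.22) = 91.8273 kg. Katch-McArdle: BMR = 370 + 21.6 × 91.8273 = 2353.4691 kcal/day.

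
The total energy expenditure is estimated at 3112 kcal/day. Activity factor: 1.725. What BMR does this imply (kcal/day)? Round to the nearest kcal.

BMR = TEE ÷ activity factor = 3112 ÷ 1.725 = 1804.058 kcal/day.

1804 kcal/day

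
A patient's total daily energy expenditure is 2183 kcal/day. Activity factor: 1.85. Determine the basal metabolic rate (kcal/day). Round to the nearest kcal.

BMR = TEE ÷ activity factor = 2183 ÷ 1.85 = 1180 kcal/day.

1180 kcal/day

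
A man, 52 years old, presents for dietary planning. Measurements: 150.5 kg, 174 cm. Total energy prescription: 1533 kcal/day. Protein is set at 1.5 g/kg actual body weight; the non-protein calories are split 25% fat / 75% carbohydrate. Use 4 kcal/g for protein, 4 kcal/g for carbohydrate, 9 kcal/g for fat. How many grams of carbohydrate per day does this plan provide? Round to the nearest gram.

118 g/day

Protein = 1.5 × 150.5 = 225.75 g → 225.75 × 4 = 903 kcal.
Non-protein calories = 1533 − 903 = 630 kcal.
Fat: 25% × 630 = 157.5 kcal; carbohydrate: 472.5 kcal.
Carbohydrate: 472.5 kcal ÷ 4 kcal/g = 118.125 g.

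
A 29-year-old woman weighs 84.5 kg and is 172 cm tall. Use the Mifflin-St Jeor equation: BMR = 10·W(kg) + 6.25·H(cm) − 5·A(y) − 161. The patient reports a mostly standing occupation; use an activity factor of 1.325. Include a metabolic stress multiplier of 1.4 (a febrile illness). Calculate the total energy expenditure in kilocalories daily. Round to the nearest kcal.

Mifflin-St Jeor (female): BMR = 10(84.5) + 6.25(172) − 5(29) − 161 = 845 + 1075 − 145 − 161 = 1614 kcal/day.
TEE = BMR × activity factor = 1614 × 1.325 = 2138.55 kcal/day.
Apply stress factor: 2138.55 × 1.4 = 2993.97 kcal/day.

2994 kilocalories daily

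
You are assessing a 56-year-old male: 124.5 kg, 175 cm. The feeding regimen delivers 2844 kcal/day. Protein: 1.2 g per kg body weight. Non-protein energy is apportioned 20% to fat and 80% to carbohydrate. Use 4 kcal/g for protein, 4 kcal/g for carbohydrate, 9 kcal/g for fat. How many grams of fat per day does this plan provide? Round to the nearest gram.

50 g/day

Protein = 1.2 × 124.5 = 149.4 g → 149.4 × 4 = 597.6 kcal.
Non-protein calories = 2844 − 597.6 = 2246.4 kcal.
Fat: 20% × 2246.4 = 449.28 kcal; carbohydrate: 1797.12 kcal.
Fat: 449.28 kcal ÷ 9 kcal/g = 49.92 g.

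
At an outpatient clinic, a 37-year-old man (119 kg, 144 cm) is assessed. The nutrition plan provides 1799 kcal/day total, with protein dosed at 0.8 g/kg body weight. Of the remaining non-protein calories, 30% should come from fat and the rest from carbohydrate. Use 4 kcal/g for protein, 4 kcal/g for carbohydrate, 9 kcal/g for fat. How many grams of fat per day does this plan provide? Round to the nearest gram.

Protein = 0.8 × 119 = 95.2 g → 95.2 × 4 = 380.8 kcal.
Non-protein calories = 1799 − 380.8 = 1418.2 kcal.
Fat: 30% × 1418.2 = 425.46 kcal; carbohydrate: 992.74 kcal.
Fat: 425.46 kcal ÷ 9 kcal/g = 47.2733 g.

47 g/day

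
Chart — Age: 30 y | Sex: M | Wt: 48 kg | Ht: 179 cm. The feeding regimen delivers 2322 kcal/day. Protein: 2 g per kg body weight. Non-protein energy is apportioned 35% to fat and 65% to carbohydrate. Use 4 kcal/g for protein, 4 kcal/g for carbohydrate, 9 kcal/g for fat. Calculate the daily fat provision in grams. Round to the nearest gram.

Protein = 2 × 48 = 96 g → 96 × 4 = 384 kcal.
Non-protein calories = 2322 − 384 = 1938 kcal.
Fat: 35% × 1938 = 678.3 kcal; carbohydrate: 1259.7 kcal.
Fat: 678.3 kcal ÷ 9 kcal/g = 75.3667 g.

75 g/day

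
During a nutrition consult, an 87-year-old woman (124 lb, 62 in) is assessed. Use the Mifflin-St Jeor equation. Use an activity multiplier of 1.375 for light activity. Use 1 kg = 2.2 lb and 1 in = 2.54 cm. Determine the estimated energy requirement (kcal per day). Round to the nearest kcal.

Convert to metric: weight = 124 ÷ 2.2 = 56.3636 kg; height = 62 × 2.54 = 157.48 cm.
Mifflin-St Jeor (female): BMR = 10(56.3636) + 6.25(157.48) − 5(87) − 161 = 563.6364 + 984.25 − 435 − 161 = 951.8864 kcal/day.
TEE = BMR × activity factor = 951.8864 × 1.375 = 1308.8438 kcal/day.

1309 kcal per day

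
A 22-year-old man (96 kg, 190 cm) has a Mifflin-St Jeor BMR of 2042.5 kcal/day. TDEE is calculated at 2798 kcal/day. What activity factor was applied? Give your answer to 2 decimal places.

1.37

Activity factor = TEE ÷ BMR = 2798 ÷ 2042.5 = 1.37.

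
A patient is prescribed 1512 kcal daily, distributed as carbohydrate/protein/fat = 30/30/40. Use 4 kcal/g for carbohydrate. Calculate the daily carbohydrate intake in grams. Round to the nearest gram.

Carbohydrate energy = 30% × 1512 = 453.6 kcal.
At 4 kcal/g: 453.6 ÷ 4 = 113.4 g.

113 g/day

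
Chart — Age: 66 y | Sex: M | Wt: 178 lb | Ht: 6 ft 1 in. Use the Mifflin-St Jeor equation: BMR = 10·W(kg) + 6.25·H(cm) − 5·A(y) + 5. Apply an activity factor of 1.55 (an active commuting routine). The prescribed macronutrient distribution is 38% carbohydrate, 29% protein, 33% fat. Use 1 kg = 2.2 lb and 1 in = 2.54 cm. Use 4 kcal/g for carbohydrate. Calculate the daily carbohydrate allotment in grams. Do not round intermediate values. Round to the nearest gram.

242 g/day

Convert to metric: weight = 178 ÷ 2.2 = 80.9091 kg; height = (6×12 + 1) × 2.54 = 73 × 2.54 = 185.42 cm.
Mifflin-St Jeor (male): BMR = 10(80.9091) + 6.25(185.42) − 5(66) + 5 = 809.0909 + 1158.875 − 330 + 5 = 1642.9659 kcal/day.
TEE = 1642.9659 × 1.55 = 2546.5972 kcal/day.
Carbohydrate energy = 38% × 2546.5972 = 967.7069 kcal.
Carbohydrate = 967.7069 ÷ 4 kcal/g = 241.9267 g.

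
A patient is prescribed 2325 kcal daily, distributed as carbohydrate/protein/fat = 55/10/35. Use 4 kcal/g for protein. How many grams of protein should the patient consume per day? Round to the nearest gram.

58 g/day

Protein energy = 10% × 2325 = 232.5 kcal.
At 4 kcal/g: 232.5 ÷ 4 = 58.125 g.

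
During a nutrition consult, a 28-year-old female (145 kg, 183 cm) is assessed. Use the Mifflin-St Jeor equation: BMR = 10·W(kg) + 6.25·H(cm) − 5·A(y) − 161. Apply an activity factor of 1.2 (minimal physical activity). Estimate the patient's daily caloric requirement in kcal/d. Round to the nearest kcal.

2751 kcal/d

Mifflin-St Jeor (female): BMR = 10(145) + 6.25(183) − 5(28) − 161 = 1450 + 1143.75 − 140 − 161 = 2292.75 kcal/day.
TEE = BMR × activity factor = 2292.75 × 1.2 = 2751.3 kcal/day.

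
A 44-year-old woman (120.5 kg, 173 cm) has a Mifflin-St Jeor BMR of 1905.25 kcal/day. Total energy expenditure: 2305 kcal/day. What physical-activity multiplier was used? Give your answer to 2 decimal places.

Activity factor = TEE ÷ BMR = 2305 ÷ 1905.25 = 1.21.

1.21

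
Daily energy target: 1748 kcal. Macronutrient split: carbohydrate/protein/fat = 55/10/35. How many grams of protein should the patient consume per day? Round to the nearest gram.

Protein energy = 10% × 1748 = 174.8 kcal.
At 4 kcal/g: 174.8 ÷ 4 = 43.7 g.

44 g/day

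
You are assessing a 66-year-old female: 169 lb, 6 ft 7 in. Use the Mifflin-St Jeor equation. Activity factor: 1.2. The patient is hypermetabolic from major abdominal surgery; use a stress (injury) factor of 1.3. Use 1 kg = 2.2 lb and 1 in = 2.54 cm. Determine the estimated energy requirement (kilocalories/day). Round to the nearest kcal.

Convert to metric: weight = 169 ÷ 2.2 = 76.8182 kg; height = (6×12 + 7) × 2.54 = 79 × 2.54 = 200.66 cm.
Mifflin-St Jeor (female): BMR = 10(76.8182) + 6.25(200.66) − 5(66) − 161 = 768.1818 + 1254.125 − 330 − 161 = 1531.3068 kcal/day.
TEE = BMR × activity factor = 1531.3068 × 1.2 = 1837.5682 kcal/day.
Apply stress factor: 1837.5682 × 1.3 = 2388.8386 kcal/day.

2389 kilocalories/day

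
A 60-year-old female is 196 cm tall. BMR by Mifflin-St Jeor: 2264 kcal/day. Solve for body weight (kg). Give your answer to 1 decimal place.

150.0 kg

2264 = 10·W + 6.25(196) − 5(60) − 161
10·W = 2264 − 764 = 1500, so W = 150 kg.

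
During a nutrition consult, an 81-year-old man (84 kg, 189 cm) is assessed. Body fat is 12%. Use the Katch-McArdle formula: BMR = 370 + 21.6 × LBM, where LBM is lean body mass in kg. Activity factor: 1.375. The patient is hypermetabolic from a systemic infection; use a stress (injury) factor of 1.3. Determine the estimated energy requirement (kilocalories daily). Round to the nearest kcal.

LBM = 84 × (1 − 0.12) = 73.92 kg. Katch-McArdle: BMR = 370 + 21.6 × 73.92 = 1966.672 kcal/day.
TEE = BMR × activity factor = 1966.672 × 1.375 = 2704.174 kcal/day.
Apply stress factor: 2704.174 × 1.3 = 3515.4262 kcal/day.

3515 kilocalories daily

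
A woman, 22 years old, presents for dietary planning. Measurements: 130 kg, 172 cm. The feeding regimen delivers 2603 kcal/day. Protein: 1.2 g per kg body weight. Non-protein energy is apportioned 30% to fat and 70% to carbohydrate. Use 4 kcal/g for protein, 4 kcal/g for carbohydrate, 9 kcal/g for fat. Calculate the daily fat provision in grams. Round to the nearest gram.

Protein = 1.2 × 130 = 156 g → 156 × 4 = 624 kcal.
Non-protein calories = 2603 − 624 = 1979 kcal.
Fat: 30% × 1979 = 593.7 kcal; carbohydrate: 1385.3 kcal.
Fat: 593.7 kcal ÷ 9 kcal/g = 65.9667 g.

66 g/day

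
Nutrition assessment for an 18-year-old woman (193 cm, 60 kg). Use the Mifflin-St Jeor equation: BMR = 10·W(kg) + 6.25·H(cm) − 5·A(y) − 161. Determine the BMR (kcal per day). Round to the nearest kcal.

1555 kcal per day

Mifflin-St Jeor (female): BMR = 10(60) + 6.25(193) − 5(18) − 161 = 600 + 1206.25 − 90 − 161 = 1555.25 kcal/day.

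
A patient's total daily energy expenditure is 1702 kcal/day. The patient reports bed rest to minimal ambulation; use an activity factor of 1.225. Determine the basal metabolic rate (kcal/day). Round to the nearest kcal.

BMR = TEE ÷ activity factor = 1702 ÷ 1.225 = 1389.3878 kcal/day.

1389 kcal/day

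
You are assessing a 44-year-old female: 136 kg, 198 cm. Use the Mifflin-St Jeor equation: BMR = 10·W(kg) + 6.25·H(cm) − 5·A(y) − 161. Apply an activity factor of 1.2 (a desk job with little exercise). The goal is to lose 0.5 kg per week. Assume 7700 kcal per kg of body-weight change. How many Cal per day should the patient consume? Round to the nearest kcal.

Mifflin-St Jeor (female): BMR = 10(136) + 6.25(198) − 5(44) − 161 = 1360 + 1237.5 − 220 − 161 = 2216.5 kcal/day.
TEE = 2216.5 × 1.2 = 2659.8 kcal/day.
Required daily deficit = 0.5 × 7700 ÷ 7 = 550 kcal/day.
Target intake = 2659.8 − 550 = 2109.8 kcal/day.

2110 Cal per day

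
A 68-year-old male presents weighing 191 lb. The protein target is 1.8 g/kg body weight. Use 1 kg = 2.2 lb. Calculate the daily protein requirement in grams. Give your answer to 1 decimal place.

156.3 g/day

Weight in kg = 191 ÷ 2.2 = 86.8182 kg.
Protein = 1.8 g/kg × 86.8182 kg = 156.2727 g/day.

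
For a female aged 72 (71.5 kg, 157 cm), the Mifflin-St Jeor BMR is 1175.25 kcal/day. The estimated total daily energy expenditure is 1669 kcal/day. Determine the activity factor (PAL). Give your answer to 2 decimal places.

Activity factor = TEE ÷ BMR = 1669 ÷ 1175.25 = 1.42.

1.42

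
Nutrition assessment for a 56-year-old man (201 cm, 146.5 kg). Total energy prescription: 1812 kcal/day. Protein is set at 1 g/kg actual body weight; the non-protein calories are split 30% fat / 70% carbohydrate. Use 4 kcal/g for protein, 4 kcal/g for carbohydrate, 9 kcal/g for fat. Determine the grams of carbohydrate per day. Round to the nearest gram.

215 g/day

Protein = 1 × 146.5 = 146.5 g → 146.5 × 4 = 586 kcal.
Non-protein calories = 1812 − 586 = 1226 kcal.
Fat: 30% × 1226 = 367.8 kcal; carbohydrate: 858.2 kcal.
Carbohydrate: 858.2 kcal ÷ 4 kcal/g = 214.55 g.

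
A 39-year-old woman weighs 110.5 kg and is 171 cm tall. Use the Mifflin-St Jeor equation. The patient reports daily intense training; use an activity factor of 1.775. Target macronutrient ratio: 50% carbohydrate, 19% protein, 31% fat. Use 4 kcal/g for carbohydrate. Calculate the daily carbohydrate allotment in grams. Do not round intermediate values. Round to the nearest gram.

403 g/day

Mifflin-St Jeor (female): BMR = 10(110.5) + 6.25(171) − 5(39) − 161 = 1105 + 1068.75 − 195 − 161 = 1817.75 kcal/day.
TEE = 1817.75 × 1.775 = 3226.5063 kcal/day.
Carbohydrate energy = 50% × 3226.5063 = 1613.2531 kcal.
Carbohydrate = 1613.2531 ÷ 4 kcal/g = 403.3133 g.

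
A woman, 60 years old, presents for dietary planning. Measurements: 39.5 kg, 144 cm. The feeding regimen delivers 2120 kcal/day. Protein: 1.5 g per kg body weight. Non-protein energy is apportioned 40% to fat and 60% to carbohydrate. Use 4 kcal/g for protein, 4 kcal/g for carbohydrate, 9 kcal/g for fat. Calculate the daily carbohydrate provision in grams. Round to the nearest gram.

Protein = 1.5 × 39.5 = 59.25 g → 59.25 × 4 = 237 kcal.
Non-protein calories = 2120 − 237 = 1883 kcal.
Fat: 40% × 1883 = 753.2 kcal; carbohydrate: 1129.8 kcal.
Carbohydrate: 1129.8 kcal ÷ 4 kcal/g = 282.45 g.

282 g/day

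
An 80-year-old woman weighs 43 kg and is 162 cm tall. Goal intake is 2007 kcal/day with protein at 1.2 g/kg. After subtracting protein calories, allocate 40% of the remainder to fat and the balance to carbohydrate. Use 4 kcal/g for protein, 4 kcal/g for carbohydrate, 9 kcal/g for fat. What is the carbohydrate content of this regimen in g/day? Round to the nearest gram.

270 g/day

Protein = 1.2 × 43 = 51.6 g → 51.6 × 4 = 206.4 kcal.
Non-protein calories = 2007 − 206.4 = 1800.6 kcal.
Fat: 40% × 1800.6 = 720.24 kcal; carbohydrate: 1080.36 kcal.
Carbohydrate: 1080.36 kcal ÷ 4 kcal/g = 270.09 g.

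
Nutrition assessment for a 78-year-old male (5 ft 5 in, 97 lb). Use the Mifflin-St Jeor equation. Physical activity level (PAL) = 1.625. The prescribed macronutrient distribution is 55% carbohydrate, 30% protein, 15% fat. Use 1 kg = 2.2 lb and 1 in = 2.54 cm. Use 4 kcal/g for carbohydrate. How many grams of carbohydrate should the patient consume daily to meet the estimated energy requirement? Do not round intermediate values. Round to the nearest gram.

243 g/day

Convert to metric: weight = 97 ÷ 2.2 = 44.0909 kg; height = (5×12 + 5) × 2.54 = 65 × 2.54 = 165.1 cm.
Mifflin-St Jeor (male): BMR = 10(44.0909) + 6.25(165.1) − 5(78) + 5 = 440.9091 + 1031.875 − 390 + 5 = 1087.7841 kcal/day.
TEE = 1087.7841 × 1.625 = 1767.6491 kcal/day.
Carbohydrate energy = 55% × 1767.6491 = 972.207 kcal.
Carbohydrate = 972.207 ÷ 4 kcal/g = 243.0518 g.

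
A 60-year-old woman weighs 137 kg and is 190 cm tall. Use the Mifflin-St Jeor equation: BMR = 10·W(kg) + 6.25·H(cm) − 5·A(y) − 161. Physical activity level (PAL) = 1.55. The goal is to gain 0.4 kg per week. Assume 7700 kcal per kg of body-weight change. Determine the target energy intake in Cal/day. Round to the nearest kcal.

3690 Cal/day

Mifflin-St Jeor (female): BMR = 10(137) + 6.25(190) − 5(60) − 161 = 1370 + 1187.5 − 300 − 161 = 2096.5 kcal/day.
TEE = 2096.5 × 1.55 = 3249.575 kcal/day.
Required daily surplus = 0.4 × 7700 ÷ 7 = 440 kcal/day.
Target intake = 3249.575 + 440 = 3689.575 kcal/day.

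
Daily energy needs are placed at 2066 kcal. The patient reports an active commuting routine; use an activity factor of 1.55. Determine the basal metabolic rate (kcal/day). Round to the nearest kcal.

1333 kcal/day

BMR = TEE ÷ activity factor = 2066 ÷ 1.55 = 1332.9032 kcal/day.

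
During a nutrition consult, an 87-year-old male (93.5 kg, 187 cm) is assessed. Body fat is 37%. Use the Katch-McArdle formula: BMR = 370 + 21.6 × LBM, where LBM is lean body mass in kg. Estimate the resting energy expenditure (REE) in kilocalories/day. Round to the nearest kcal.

LBM = 93.5 × (1 − 0.37) = 58.905 kg. Katch-McArdle: BMR = 370 + 21.6 × 58.905 = 1642.348 kcal/day.

1642 kilocalories/day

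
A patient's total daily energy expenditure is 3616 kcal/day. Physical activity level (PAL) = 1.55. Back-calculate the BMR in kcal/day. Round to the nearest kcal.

2333 kcal/day

BMR = TEE ÷ activity factor = 3616 ÷ 1.55 = 2332.9032 kcal/day.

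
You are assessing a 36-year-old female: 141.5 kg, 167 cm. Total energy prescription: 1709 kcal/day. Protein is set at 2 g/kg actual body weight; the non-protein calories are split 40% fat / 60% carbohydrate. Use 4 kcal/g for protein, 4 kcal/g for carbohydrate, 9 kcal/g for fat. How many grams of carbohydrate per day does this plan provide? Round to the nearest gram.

Protein = 2 × 141.5 = 283 g → 283 × 4 = 1132 kcal.
Non-protein calories = 1709 − 1132 = 577 kcal.
Fat: 40% × 577 = 230.8 kcal; carbohydrate: 346.2 kcal.
Carbohydrate: 346.2 kcal ÷ 4 kcal/g = 86.55 g.

87 g/day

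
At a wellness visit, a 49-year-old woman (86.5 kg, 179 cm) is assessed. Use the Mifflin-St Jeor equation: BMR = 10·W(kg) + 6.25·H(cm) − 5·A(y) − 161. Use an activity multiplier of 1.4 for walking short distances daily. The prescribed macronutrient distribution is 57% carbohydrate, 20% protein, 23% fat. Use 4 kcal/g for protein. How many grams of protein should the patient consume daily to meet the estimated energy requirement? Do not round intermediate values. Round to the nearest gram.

Mifflin-St Jeor (female): BMR = 10(86.5) + 6.25(179) − 5(49) − 161 = 865 + 1118.75 − 245 − 161 = 1577.75 kcal/day.
TEE = 1577.75 × 1.4 = 2208.85 kcal/day.
Protein energy = 20% × 2208.85 = 441.77 kcal.
Protein = 441.77 ÷ 4 kcal/g = 110.4425 g.

110 g/day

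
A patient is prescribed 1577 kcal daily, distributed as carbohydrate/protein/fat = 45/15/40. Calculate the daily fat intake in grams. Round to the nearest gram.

Fat energy = 40% × 1577 = 630.8 kcal.
At 9 kcal/g: 630.8 ÷ 9 = 70.0889 g.

70 g/day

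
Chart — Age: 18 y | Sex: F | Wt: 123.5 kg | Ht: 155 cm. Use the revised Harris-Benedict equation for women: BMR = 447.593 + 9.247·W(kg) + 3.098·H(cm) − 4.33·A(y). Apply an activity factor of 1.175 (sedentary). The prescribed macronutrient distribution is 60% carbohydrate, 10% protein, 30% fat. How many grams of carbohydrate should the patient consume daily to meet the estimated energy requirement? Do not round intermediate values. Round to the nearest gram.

351 g/day

Harris-Benedict: BMR = 447.593 + 9.247(123.5) + 3.098(155) − 4.33(18) = 1991.8475 kcal/day.
TEE = 1991.8475 × 1.175 = 2340.4208 kcal/day.
Carbohydrate energy = 60% × 2340.4208 = 1404.2525 kcal.
Carbohydrate = 1404.2525 ÷ 4 kcal/g = 351.0631 g.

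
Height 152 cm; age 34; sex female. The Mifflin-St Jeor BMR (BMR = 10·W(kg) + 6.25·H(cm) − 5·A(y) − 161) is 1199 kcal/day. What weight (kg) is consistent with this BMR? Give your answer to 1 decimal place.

58.0 kg

1199 = 10·W + 6.25(152) − 5(34) − 161
10·W = 1199 − 619 = 580, so W = 58 kg.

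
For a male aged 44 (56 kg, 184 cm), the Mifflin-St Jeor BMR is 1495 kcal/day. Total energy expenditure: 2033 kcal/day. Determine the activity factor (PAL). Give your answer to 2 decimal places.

Activity factor = TEE ÷ BMR = 2033 ÷ 1495 = 1.36.

1.36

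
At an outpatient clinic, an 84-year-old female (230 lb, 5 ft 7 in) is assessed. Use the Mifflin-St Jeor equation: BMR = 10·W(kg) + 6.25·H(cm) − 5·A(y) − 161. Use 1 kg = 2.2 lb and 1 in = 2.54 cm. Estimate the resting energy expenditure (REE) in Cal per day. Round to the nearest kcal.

Convert to metric: weight = 230 ÷ 2.2 = 104.5455 kg; height = (5×12 + 7) × 2.54 = 67 × 2.54 = 170.18 cm.
Mifflin-St Jeor (female): BMR = 10(104.5455) + 6.25(170.18) − 5(84) − 161 = 1045.4545 + 1063.625 − 420 − 161 = 1528.0795 kcal/day.

1528 Cal per day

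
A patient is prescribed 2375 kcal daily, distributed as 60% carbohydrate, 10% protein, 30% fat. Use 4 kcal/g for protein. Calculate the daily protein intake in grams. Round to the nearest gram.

59 g/day

Protein energy = 10% × 2375 = 237.5 kcal.
At 4 kcal/g: 237.5 ÷ 4 = 59.375 g.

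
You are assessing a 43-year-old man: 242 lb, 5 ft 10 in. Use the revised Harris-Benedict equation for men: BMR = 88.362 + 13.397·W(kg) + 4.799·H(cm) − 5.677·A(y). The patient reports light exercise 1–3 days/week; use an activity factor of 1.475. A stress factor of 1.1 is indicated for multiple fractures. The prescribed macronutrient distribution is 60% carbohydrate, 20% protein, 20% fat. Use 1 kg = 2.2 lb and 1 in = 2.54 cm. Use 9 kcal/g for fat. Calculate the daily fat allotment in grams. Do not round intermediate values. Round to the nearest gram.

78 g/day

Convert to metric: weight = 242 ÷ 2.2 = 110 kg; height = (5×12 + 10) × 2.54 = 70 × 2.54 = 177.8 cm.
Harris-Benedict: BMR = 88.362 + 13.397(110) + 4.799(177.8) − 5.677(43) = 2171.1832 kcal/day.
TEE = 2171.1832 × 1.475 = 3202.4952 kcal/day.
With stress factor 1.1: 3202.4952 × 1.1 = 3522.7447 kcal/day.
Fat energy = 20% × 3522.7447 = 704.5489 kcal.
Fat = 704.5489 ÷ 9 kcal/g = 78.2832 g.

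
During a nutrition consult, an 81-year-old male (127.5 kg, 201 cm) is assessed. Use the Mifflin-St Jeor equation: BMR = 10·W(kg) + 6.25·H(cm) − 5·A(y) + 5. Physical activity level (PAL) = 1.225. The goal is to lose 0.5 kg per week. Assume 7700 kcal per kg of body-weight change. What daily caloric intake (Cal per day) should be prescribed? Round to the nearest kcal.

2061 Cal per day

Mifflin-St Jeor (male): BMR = 10(127.5) + 6.25(201) − 5(81) + 5 = 1275 + 1256.25 − 405 + 5 = 2131.25 kcal/day.
TEE = 2131.25 × 1.225 = 2610.7813 kcal/day.
Required daily deficit = 0.5 × 7700 ÷ 7 = 550 kcal/day.
Target intake = 2610.7813 − 550 = 2060.7813 kcal/day.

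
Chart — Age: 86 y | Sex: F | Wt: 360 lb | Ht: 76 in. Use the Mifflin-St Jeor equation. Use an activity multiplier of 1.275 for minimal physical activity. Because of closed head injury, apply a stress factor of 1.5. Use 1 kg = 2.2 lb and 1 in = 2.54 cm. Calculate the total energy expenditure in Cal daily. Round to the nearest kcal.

Convert to metric: weight = 360 ÷ 2.2 = 163.6364 kg; height = 76 × 2.54 = 193.04 cm.
Mifflin-St Jeor (female): BMR = 10(163.6364) + 6.25(193.04) − 5(86) − 161 = 1636.3636 + 1206.5 − 430 − 161 = 2251.8636 kcal/day.
TEE = BMR × activity factor = 2251.8636 × 1.275 = 2871.1261 kcal/day.
Apply stress factor: 2871.1261 × 1.5 = 4306.6892 kcal/day.

4307 Cal daily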